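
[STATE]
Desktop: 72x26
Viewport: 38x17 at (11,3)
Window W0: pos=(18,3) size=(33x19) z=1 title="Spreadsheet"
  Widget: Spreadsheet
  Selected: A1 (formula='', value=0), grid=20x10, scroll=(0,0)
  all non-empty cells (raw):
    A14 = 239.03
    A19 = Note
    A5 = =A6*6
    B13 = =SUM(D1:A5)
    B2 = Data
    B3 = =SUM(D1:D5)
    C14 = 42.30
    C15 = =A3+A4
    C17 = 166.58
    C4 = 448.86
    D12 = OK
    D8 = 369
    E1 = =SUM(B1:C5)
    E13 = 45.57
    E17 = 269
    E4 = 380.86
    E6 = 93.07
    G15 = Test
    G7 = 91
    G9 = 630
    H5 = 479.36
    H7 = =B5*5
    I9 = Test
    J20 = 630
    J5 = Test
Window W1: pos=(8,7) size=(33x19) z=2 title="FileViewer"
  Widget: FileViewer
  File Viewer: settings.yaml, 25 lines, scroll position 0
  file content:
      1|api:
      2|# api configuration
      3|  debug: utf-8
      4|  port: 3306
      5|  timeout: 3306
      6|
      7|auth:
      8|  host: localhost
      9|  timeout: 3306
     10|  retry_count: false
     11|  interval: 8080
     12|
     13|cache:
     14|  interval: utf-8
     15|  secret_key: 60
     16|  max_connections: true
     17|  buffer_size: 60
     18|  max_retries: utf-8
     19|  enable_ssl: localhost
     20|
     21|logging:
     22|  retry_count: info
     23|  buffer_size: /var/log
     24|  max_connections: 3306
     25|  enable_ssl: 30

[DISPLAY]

       ┏━━━━━━━━━━━━━━━━━━━━━━━━━━━━━━
       ┃ Spreadsheet                  
       ┠──────────────────────────────
       ┃A1:                           
━━━━━━━━━━━━━━━━━━━━━━━━━━━━━┓ C      
ileViewer                    ┃--------
─────────────────────────────┨     0  
i:                          ▲┃     0  
api configuration           █┃     0  
debug: utf-8                ░┃448.86  
port: 3306                  ░┃     0  
timeout: 3306               ░┃     0  
                            ░┃     0  
th:                         ░┃     0  
host: localhost             ░┃     0  
timeout: 3306               ░┃     0  
retry_count: false          ░┃     0  


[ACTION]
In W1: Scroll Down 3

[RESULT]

       ┏━━━━━━━━━━━━━━━━━━━━━━━━━━━━━━
       ┃ Spreadsheet                  
       ┠──────────────────────────────
       ┃A1:                           
━━━━━━━━━━━━━━━━━━━━━━━━━━━━━┓ C      
ileViewer                    ┃--------
─────────────────────────────┨     0  
port: 3306                  ▲┃     0  
timeout: 3306               ░┃     0  
                            ░┃448.86  
th:                         ░┃     0  
host: localhost             █┃     0  
timeout: 3306               ░┃     0  
retry_count: false          ░┃     0  
interval: 8080              ░┃     0  
                            ░┃     0  
che:                        ░┃     0  


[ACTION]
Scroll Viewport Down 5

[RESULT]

ileViewer                    ┃--------
─────────────────────────────┨     0  
port: 3306                  ▲┃     0  
timeout: 3306               ░┃     0  
                            ░┃448.86  
th:                         ░┃     0  
host: localhost             █┃     0  
timeout: 3306               ░┃     0  
retry_count: false          ░┃     0  
interval: 8080              ░┃     0  
                            ░┃     0  
che:                        ░┃     0  
interval: utf-8             ░┃     0OK
secret_key: 60              ░┃━━━━━━━━
max_connections: true       ░┃        
buffer_size: 60             ░┃        
max_retries: utf-8          ▼┃        


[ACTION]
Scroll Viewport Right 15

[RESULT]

              ┃---------┃             
──────────────┨     0   ┃             
             ▲┃     0   ┃             
             ░┃     0   ┃             
             ░┃448.86   ┃             
             ░┃     0   ┃             
             █┃     0   ┃             
             ░┃     0   ┃             
lse          ░┃     0   ┃             
             ░┃     0   ┃             
             ░┃     0   ┃             
             ░┃     0   ┃             
             ░┃     0OK ┃             
             ░┃━━━━━━━━━┛             
: true       ░┃                       
             ░┃                       
f-8          ▼┃                       


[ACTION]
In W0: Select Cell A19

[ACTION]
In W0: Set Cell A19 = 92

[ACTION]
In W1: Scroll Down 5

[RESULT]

              ┃---------┃             
──────────────┨     0   ┃             
             ▲┃     0   ┃             
lse          ░┃     0   ┃             
             ░┃448.86   ┃             
             ░┃     0   ┃             
             ░┃     0   ┃             
             ░┃     0   ┃             
             ░┃     0   ┃             
: true       ░┃     0   ┃             
             ░┃     0   ┃             
f-8          ░┃     0   ┃             
alhost       ░┃     0OK ┃             
             █┃━━━━━━━━━┛             
             ░┃                       
fo           ░┃                       
ar/log       ▼┃                       


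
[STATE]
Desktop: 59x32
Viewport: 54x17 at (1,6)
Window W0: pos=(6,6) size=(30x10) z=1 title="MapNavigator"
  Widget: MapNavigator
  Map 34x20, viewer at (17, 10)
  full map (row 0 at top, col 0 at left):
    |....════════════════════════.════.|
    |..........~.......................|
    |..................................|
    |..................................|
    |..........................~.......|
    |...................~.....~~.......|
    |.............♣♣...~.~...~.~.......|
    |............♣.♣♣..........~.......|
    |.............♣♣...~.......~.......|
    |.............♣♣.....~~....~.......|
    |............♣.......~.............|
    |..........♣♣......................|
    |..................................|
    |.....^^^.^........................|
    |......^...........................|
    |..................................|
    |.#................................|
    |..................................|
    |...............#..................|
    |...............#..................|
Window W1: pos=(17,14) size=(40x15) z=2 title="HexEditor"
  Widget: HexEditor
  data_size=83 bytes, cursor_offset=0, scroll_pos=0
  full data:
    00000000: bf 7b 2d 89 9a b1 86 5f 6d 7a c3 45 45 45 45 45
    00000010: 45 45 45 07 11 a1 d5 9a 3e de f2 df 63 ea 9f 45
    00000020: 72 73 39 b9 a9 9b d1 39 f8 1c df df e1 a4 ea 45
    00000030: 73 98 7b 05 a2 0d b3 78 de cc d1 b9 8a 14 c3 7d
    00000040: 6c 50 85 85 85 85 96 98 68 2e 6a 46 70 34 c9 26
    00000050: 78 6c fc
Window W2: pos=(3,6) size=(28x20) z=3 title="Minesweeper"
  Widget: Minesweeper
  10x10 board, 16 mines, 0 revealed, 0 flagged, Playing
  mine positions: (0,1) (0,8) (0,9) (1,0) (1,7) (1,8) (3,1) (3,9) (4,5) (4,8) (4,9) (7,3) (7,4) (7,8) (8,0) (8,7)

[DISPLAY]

  ┏━━━━━━━━━━━━━━━━━━━━━━━━━━┓━━━━┓                   
  ┃ Minesweeper              ┃    ┃                   
  ┠──────────────────────────┨────┨                   
  ┃■■■■■■■■■■                ┃....┃                   
  ┃■■■■■■■■■■                ┃....┃                   
  ┃■■■■■■■■■■                ┃....┃                   
  ┃■■■■■■■■■■                ┃....┃                   
  ┃■■■■■■■■■■                ┃....┃                   
  ┃■■■■■■■■■■                ┃━━━━━━━━━━━━━━━━━━━━━━━━
  ┃■■■■■■■■■■                ┃                        
  ┃■■■■■■■■■■                ┃────────────────────────
  ┃■■■■■■■■■■                ┃7b 2d 89 9a b1 86 5f  6d
  ┃■■■■■■■■■■                ┃45 45 07 11 a1 d5 9a  3e
  ┃                          ┃73 39 b9 a9 9b d1 39  f8
  ┃                          ┃98 7b 05 a2 0d b3 78  de
  ┃                          ┃50 85 85 85 85 96 98  68
  ┃                          ┃6c fc                   


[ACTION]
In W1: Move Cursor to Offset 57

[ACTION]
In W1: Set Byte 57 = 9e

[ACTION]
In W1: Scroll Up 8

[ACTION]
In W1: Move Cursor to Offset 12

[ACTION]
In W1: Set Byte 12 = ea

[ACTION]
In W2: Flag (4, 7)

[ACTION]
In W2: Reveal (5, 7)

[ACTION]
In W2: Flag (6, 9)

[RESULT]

  ┏━━━━━━━━━━━━━━━━━━━━━━━━━━┓━━━━┓                   
  ┃ Minesweeper              ┃    ┃                   
  ┠──────────────────────────┨────┨                   
  ┃■■■■■■■■■■                ┃....┃                   
  ┃■■■■■■■■■■                ┃....┃                   
  ┃■■■■■■■■■■                ┃....┃                   
  ┃■■■■■■■■■■                ┃....┃                   
  ┃■■■■■■■⚑■■                ┃....┃                   
  ┃■■■■■■■1■■                ┃━━━━━━━━━━━━━━━━━━━━━━━━
  ┃■■■■■■■■■⚑                ┃                        
  ┃■■■■■■■■■■                ┃────────────────────────
  ┃■■■■■■■■■■                ┃7b 2d 89 9a b1 86 5f  6d
  ┃■■■■■■■■■■                ┃45 45 07 11 a1 d5 9a  3e
  ┃                          ┃73 39 b9 a9 9b d1 39  f8
  ┃                          ┃98 7b 05 a2 0d b3 78  de
  ┃                          ┃50 85 85 85 85 96 98  68
  ┃                          ┃6c fc                   


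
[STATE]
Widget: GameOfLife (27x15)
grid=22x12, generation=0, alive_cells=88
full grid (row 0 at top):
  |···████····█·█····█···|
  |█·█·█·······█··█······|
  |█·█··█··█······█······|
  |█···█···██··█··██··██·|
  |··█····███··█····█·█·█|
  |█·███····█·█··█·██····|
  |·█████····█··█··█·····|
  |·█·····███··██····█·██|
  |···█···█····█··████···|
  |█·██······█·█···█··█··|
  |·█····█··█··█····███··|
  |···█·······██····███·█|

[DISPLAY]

Gen: 0                     
···████····█·█····█···     
█·█·█·······█··█······     
█·█··█··█······█······     
█···█···██··█··██··██·     
··█····███··█····█·█·█     
█·███····█·█··█·██····     
·█████····█··█··█·····     
·█·····███··██····█·██     
···█···█····█··████···     
█·██······█·█···█··█··     
·█····█··█··█····███··     
···█·······██····███·█     
                           
                           


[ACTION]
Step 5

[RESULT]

Gen: 5                     
······················     
····█·█···········██··     
···██·█········█····██     
··█·········██·······█     
·█··········█·█·█·█···     
········█·········█··█     
·······███········█··█     
····█·····█········██·     
·██····█·██·········█·     
··█··█·█·█······█·█·█·     
···█········████·····█     
···█···········█····█·     
                           
                           


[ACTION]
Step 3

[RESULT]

Gen: 8                     
······················     
······················     
··█·········█·█·······     
···█········█··█··██··     
···█····█···█·█··█····     
·······███·······█····     
······█·███······█··█·     
··█··█··████··········     
··█··█··█··█··········     
··█·██████████·█······     
····█·······███·██··█·     
···············██···█·     
                           
                           


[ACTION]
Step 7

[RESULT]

Gen: 15                    
······················     
··············█·······     
············█·██······     
···········██·········     
·······██······█······     
······█·█··█··········     
·············██·······     
·········█··██········     
······█████·█·········     
····█·██··███·········     
···█·███··███···██····     
················██····     
                           
                           


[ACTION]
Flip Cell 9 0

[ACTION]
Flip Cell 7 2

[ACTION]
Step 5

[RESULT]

Gen: 20                    
······················     
···········█··········     
·········██···········     
········█··█·██·······     
·······█····███·······     
······██·██·██········     
·······█··············     
·····█·██·····█·······     
····█··█····██········     
····█·······███·······     
···███····█··█··██····     
···········██···██····     
                           
                           


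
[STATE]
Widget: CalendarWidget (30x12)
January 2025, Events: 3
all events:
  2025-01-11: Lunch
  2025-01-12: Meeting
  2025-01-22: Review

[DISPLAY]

         January 2025         
Mo Tu We Th Fr Sa Su          
       1  2  3  4  5          
 6  7  8  9 10 11* 12*        
13 14 15 16 17 18 19          
20 21 22* 23 24 25 26         
27 28 29 30 31                
                              
                              
                              
                              
                              


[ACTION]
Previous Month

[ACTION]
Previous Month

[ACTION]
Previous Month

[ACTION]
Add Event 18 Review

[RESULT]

         October 2024         
Mo Tu We Th Fr Sa Su          
    1  2  3  4  5  6          
 7  8  9 10 11 12 13          
14 15 16 17 18* 19 20         
21 22 23 24 25 26 27          
28 29 30 31                   
                              
                              
                              
                              
                              


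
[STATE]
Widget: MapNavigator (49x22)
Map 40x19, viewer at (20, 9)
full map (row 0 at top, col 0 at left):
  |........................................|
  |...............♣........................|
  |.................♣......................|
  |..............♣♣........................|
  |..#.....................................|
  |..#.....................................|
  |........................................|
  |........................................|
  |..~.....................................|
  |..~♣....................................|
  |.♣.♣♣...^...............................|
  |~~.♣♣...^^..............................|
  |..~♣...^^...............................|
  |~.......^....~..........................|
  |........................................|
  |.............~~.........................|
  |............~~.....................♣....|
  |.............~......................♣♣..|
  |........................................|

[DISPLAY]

                                                 
                                                 
    ........................................     
    ...............♣........................     
    .................♣......................     
    ..............♣♣........................     
    ..#.....................................     
    ..#.....................................     
    ........................................     
    ........................................     
    ..~.....................................     
    ..~♣................@...................     
    .♣.♣♣...^...............................     
    ~~.♣♣...^^..............................     
    ..~♣...^^...............................     
    ~.......^....~..........................     
    ........................................     
    .............~~.........................     
    ............~~.....................♣....     
    .............~......................♣♣..     
    ........................................     
                                                 


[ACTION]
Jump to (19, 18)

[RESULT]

     ........................................    
     ..~.....................................    
     ..~♣....................................    
     .♣.♣♣...^...............................    
     ~~.♣♣...^^..............................    
     ..~♣...^^...............................    
     ~.......^....~..........................    
     ........................................    
     .............~~.........................    
     ............~~.....................♣....    
     .............~......................♣♣..    
     ...................@....................    
                                                 
                                                 
                                                 
                                                 
                                                 
                                                 
                                                 
                                                 
                                                 
                                                 


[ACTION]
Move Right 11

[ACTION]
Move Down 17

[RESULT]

..................................               
..................................               
..................................               
..^...............................               
..^^..............................               
.^^...............................               
..^....~..........................               
..................................               
.......~~.........................               
......~~.....................♣....               
.......~......................♣♣..               
........................@.........               
                                                 
                                                 
                                                 
                                                 
                                                 
                                                 
                                                 
                                                 
                                                 
                                                 


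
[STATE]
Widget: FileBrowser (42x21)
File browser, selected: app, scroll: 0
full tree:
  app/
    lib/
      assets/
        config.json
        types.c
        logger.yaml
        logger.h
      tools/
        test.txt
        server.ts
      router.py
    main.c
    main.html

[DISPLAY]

> [-] app/                                
    [+] lib/                              
    main.c                                
    main.html                             
                                          
                                          
                                          
                                          
                                          
                                          
                                          
                                          
                                          
                                          
                                          
                                          
                                          
                                          
                                          
                                          
                                          


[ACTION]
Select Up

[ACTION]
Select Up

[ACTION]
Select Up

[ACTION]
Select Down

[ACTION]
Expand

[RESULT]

  [-] app/                                
  > [-] lib/                              
      [+] assets/                         
      [+] tools/                          
      router.py                           
    main.c                                
    main.html                             
                                          
                                          
                                          
                                          
                                          
                                          
                                          
                                          
                                          
                                          
                                          
                                          
                                          
                                          


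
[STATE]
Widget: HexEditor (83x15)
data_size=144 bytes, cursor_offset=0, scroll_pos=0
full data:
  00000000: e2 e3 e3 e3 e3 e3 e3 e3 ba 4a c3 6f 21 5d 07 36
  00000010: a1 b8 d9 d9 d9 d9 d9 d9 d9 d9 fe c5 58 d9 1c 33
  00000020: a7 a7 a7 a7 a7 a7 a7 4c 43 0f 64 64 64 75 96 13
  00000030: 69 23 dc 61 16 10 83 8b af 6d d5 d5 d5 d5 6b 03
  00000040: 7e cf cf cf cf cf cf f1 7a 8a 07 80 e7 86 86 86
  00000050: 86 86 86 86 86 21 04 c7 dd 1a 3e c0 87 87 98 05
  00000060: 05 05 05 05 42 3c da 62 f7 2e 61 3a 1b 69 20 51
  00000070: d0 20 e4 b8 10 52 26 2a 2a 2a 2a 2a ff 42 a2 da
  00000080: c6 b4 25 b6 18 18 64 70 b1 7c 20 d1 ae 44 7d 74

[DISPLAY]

00000000  E2 e3 e3 e3 e3 e3 e3 e3  ba 4a c3 6f 21 5d 07 36  |.........J.o!].6|     
00000010  a1 b8 d9 d9 d9 d9 d9 d9  d9 d9 fe c5 58 d9 1c 33  |............X..3|     
00000020  a7 a7 a7 a7 a7 a7 a7 4c  43 0f 64 64 64 75 96 13  |.......LC.dddu..|     
00000030  69 23 dc 61 16 10 83 8b  af 6d d5 d5 d5 d5 6b 03  |i#.a.....m....k.|     
00000040  7e cf cf cf cf cf cf f1  7a 8a 07 80 e7 86 86 86  |~.......z.......|     
00000050  86 86 86 86 86 21 04 c7  dd 1a 3e c0 87 87 98 05  |.....!....>.....|     
00000060  05 05 05 05 42 3c da 62  f7 2e 61 3a 1b 69 20 51  |....B<.b..a:.i Q|     
00000070  d0 20 e4 b8 10 52 26 2a  2a 2a 2a 2a ff 42 a2 da  |. ...R&*****.B..|     
00000080  c6 b4 25 b6 18 18 64 70  b1 7c 20 d1 ae 44 7d 74  |..%...dp.| ..D}t|     
                                                                                   
                                                                                   
                                                                                   
                                                                                   
                                                                                   
                                                                                   


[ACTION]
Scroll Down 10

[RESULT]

00000080  c6 b4 25 b6 18 18 64 70  b1 7c 20 d1 ae 44 7d 74  |..%...dp.| ..D}t|     
                                                                                   
                                                                                   
                                                                                   
                                                                                   
                                                                                   
                                                                                   
                                                                                   
                                                                                   
                                                                                   
                                                                                   
                                                                                   
                                                                                   
                                                                                   
                                                                                   


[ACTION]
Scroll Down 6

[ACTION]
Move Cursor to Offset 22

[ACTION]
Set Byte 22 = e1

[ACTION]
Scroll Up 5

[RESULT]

00000030  69 23 dc 61 16 10 83 8b  af 6d d5 d5 d5 d5 6b 03  |i#.a.....m....k.|     
00000040  7e cf cf cf cf cf cf f1  7a 8a 07 80 e7 86 86 86  |~.......z.......|     
00000050  86 86 86 86 86 21 04 c7  dd 1a 3e c0 87 87 98 05  |.....!....>.....|     
00000060  05 05 05 05 42 3c da 62  f7 2e 61 3a 1b 69 20 51  |....B<.b..a:.i Q|     
00000070  d0 20 e4 b8 10 52 26 2a  2a 2a 2a 2a ff 42 a2 da  |. ...R&*****.B..|     
00000080  c6 b4 25 b6 18 18 64 70  b1 7c 20 d1 ae 44 7d 74  |..%...dp.| ..D}t|     
                                                                                   
                                                                                   
                                                                                   
                                                                                   
                                                                                   
                                                                                   
                                                                                   
                                                                                   
                                                                                   


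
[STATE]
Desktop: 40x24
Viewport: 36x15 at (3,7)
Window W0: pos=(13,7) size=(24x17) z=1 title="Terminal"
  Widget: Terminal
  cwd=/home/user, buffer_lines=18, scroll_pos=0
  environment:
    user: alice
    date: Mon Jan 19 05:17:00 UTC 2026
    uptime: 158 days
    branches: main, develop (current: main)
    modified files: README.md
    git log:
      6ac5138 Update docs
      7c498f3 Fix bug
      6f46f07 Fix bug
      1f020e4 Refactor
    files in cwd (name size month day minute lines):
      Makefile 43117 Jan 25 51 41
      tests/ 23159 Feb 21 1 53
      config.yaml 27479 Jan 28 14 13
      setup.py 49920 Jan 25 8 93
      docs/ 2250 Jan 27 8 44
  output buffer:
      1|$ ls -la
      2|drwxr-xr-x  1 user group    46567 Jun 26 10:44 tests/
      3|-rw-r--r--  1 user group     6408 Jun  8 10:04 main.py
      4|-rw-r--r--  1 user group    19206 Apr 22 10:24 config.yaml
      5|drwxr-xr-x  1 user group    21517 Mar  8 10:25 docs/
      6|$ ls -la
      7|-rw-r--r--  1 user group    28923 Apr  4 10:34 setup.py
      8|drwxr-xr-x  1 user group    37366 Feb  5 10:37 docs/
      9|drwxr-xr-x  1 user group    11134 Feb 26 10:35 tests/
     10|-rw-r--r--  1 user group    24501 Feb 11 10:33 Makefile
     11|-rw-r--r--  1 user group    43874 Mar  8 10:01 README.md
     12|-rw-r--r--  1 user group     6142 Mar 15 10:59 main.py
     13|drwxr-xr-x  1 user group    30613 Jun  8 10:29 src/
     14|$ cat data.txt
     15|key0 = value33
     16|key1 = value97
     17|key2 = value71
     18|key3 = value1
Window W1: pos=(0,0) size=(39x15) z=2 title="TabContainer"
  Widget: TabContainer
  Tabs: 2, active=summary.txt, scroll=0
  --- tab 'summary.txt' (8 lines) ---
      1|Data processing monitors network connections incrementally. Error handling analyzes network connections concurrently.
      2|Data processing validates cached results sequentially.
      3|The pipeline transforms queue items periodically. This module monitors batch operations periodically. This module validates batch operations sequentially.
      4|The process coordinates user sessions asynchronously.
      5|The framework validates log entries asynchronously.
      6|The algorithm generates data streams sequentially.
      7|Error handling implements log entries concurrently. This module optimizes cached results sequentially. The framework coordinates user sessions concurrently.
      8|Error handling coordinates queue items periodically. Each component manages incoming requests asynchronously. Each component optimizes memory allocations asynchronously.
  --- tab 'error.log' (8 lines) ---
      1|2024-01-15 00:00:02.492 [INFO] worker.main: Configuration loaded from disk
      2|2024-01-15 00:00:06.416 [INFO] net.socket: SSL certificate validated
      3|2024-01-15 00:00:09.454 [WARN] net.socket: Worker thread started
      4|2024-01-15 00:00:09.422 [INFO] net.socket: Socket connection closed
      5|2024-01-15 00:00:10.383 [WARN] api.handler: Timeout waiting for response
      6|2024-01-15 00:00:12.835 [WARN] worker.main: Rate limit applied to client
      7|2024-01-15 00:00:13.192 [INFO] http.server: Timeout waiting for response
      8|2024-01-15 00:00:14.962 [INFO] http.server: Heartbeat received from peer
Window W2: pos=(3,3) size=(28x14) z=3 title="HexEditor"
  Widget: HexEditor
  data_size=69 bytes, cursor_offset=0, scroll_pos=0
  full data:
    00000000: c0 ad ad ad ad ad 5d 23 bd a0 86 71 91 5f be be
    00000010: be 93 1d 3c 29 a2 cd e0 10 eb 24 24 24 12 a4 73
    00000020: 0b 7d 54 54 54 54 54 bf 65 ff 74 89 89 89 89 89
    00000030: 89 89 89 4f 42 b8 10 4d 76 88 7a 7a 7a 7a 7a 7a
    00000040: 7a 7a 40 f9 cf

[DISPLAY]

┃00000010  be 93 1d 3c 29 a┃items p┃
┃00000020  0b 7d 54 54 54 5┃essions┃
┃00000030  89 89 89 4f 42 b┃tries a┃
┃00000040  7a 7a 40 f9 cf  ┃treams ┃
┃                          ┃entries┃
┃                          ┃ue item┃
┃                          ┃       ┃
┃                          ┃━━━━━━━┛
┃                          ┃     ┃  
┗━━━━━━━━━━━━━━━━━━━━━━━━━━┛r gro┃  
          ┃drwxr-xr-x  1 user gro┃  
          ┃drwxr-xr-x  1 user gro┃  
          ┃-rw-r--r--  1 user gro┃  
          ┃-rw-r--r--  1 user gro┃  
          ┃-rw-r--r--  1 user gro┃  


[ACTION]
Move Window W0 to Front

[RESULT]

┃00000010 ┏━━━━━━━━━━━━━━━━━━━━━━┓p┃
┃00000020 ┃ Terminal             ┃s┃
┃00000030 ┠──────────────────────┨a┃
┃00000040 ┃$ ls -la              ┃ ┃
┃         ┃drwxr-xr-x  1 user gro┃s┃
┃         ┃-rw-r--r--  1 user gro┃m┃
┃         ┃-rw-r--r--  1 user gro┃ ┃
┃         ┃drwxr-xr-x  1 user gro┃━┛
┃         ┃$ ls -la              ┃  
┗━━━━━━━━━┃-rw-r--r--  1 user gro┃  
          ┃drwxr-xr-x  1 user gro┃  
          ┃drwxr-xr-x  1 user gro┃  
          ┃-rw-r--r--  1 user gro┃  
          ┃-rw-r--r--  1 user gro┃  
          ┃-rw-r--r--  1 user gro┃  


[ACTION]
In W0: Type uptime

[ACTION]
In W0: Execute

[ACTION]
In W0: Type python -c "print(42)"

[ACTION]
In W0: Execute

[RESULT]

┃00000010 ┏━━━━━━━━━━━━━━━━━━━━━━┓p┃
┃00000020 ┃ Terminal             ┃s┃
┃00000030 ┠──────────────────────┨a┃
┃00000040 ┃-rw-r--r--  1 user gro┃ ┃
┃         ┃-rw-r--r--  1 user gro┃s┃
┃         ┃drwxr-xr-x  1 user gro┃m┃
┃         ┃$ cat data.txt        ┃ ┃
┃         ┃key0 = value33        ┃━┛
┃         ┃key1 = value97        ┃  
┗━━━━━━━━━┃key2 = value71        ┃  
          ┃key3 = value1         ┃  
          ┃$ uptime              ┃  
          ┃ 10:00  up 158 days   ┃  
          ┃$ python -c "print(42)┃  
          ┃42                    ┃  


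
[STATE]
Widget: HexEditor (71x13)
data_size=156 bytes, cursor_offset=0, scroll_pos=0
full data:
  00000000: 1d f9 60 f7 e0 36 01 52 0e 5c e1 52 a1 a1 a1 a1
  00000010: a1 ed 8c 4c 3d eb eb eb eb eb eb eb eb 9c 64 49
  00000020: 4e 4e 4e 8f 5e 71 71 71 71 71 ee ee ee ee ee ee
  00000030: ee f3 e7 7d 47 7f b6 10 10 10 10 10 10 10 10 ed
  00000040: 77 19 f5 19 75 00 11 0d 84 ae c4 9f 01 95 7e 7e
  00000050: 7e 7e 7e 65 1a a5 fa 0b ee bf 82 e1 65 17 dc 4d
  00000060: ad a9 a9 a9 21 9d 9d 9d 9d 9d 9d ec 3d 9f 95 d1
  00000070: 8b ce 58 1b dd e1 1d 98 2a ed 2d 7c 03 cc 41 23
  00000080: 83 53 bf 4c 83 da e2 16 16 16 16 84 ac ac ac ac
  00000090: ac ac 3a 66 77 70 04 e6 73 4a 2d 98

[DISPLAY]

00000000  1D f9 60 f7 e0 36 01 52  0e 5c e1 52 a1 a1 a1 a1  |..`..6.R.\
00000010  a1 ed 8c 4c 3d eb eb eb  eb eb eb eb eb 9c 64 49  |...L=.....
00000020  4e 4e 4e 8f 5e 71 71 71  71 71 ee ee ee ee ee ee  |NNN.^qqqqq
00000030  ee f3 e7 7d 47 7f b6 10  10 10 10 10 10 10 10 ed  |...}G.....
00000040  77 19 f5 19 75 00 11 0d  84 ae c4 9f 01 95 7e 7e  |w...u.....
00000050  7e 7e 7e 65 1a a5 fa 0b  ee bf 82 e1 65 17 dc 4d  |~~~e......
00000060  ad a9 a9 a9 21 9d 9d 9d  9d 9d 9d ec 3d 9f 95 d1  |....!.....
00000070  8b ce 58 1b dd e1 1d 98  2a ed 2d 7c 03 cc 41 23  |..X.....*.
00000080  83 53 bf 4c 83 da e2 16  16 16 16 84 ac ac ac ac  |.S.L......
00000090  ac ac 3a 66 77 70 04 e6  73 4a 2d 98              |..:fwp..sJ
                                                                       
                                                                       
                                                                       


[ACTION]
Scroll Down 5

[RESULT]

00000050  7e 7e 7e 65 1a a5 fa 0b  ee bf 82 e1 65 17 dc 4d  |~~~e......
00000060  ad a9 a9 a9 21 9d 9d 9d  9d 9d 9d ec 3d 9f 95 d1  |....!.....
00000070  8b ce 58 1b dd e1 1d 98  2a ed 2d 7c 03 cc 41 23  |..X.....*.
00000080  83 53 bf 4c 83 da e2 16  16 16 16 84 ac ac ac ac  |.S.L......
00000090  ac ac 3a 66 77 70 04 e6  73 4a 2d 98              |..:fwp..sJ
                                                                       
                                                                       
                                                                       
                                                                       
                                                                       
                                                                       
                                                                       
                                                                       


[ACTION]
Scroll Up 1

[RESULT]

00000040  77 19 f5 19 75 00 11 0d  84 ae c4 9f 01 95 7e 7e  |w...u.....
00000050  7e 7e 7e 65 1a a5 fa 0b  ee bf 82 e1 65 17 dc 4d  |~~~e......
00000060  ad a9 a9 a9 21 9d 9d 9d  9d 9d 9d ec 3d 9f 95 d1  |....!.....
00000070  8b ce 58 1b dd e1 1d 98  2a ed 2d 7c 03 cc 41 23  |..X.....*.
00000080  83 53 bf 4c 83 da e2 16  16 16 16 84 ac ac ac ac  |.S.L......
00000090  ac ac 3a 66 77 70 04 e6  73 4a 2d 98              |..:fwp..sJ
                                                                       
                                                                       
                                                                       
                                                                       
                                                                       
                                                                       
                                                                       


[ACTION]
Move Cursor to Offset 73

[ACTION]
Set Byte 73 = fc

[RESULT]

00000040  77 19 f5 19 75 00 11 0d  84 FC c4 9f 01 95 7e 7e  |w...u.....
00000050  7e 7e 7e 65 1a a5 fa 0b  ee bf 82 e1 65 17 dc 4d  |~~~e......
00000060  ad a9 a9 a9 21 9d 9d 9d  9d 9d 9d ec 3d 9f 95 d1  |....!.....
00000070  8b ce 58 1b dd e1 1d 98  2a ed 2d 7c 03 cc 41 23  |..X.....*.
00000080  83 53 bf 4c 83 da e2 16  16 16 16 84 ac ac ac ac  |.S.L......
00000090  ac ac 3a 66 77 70 04 e6  73 4a 2d 98              |..:fwp..sJ
                                                                       
                                                                       
                                                                       
                                                                       
                                                                       
                                                                       
                                                                       


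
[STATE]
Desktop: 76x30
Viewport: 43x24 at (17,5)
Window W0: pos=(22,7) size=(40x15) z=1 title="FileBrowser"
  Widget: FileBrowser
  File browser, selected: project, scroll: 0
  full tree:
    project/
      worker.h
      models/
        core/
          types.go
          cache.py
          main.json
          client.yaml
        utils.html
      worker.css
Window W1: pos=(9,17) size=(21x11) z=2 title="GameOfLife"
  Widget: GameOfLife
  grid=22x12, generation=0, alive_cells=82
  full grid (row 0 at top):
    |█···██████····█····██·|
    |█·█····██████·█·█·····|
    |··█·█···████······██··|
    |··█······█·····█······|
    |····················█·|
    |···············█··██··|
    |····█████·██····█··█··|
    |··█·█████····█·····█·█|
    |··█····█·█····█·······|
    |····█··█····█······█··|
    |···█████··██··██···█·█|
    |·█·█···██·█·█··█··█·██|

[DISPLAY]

                                           
                                           
     ┏━━━━━━━━━━━━━━━━━━━━━━━━━━━━━━━━━━━━━
     ┃ FileBrowser                         
     ┠─────────────────────────────────────
     ┃> [-] project/                       
     ┃    worker.h                         
     ┃    [+] models/                      
     ┃    worker.css                       
     ┃                                     
     ┃                                     
     ┃                                     
━━━━━━━━━━━━┓                              
Life        ┃                              
────────────┨                              
            ┃                              
·█·····█····┃━━━━━━━━━━━━━━━━━━━━━━━━━━━━━━
············┃                              
·······█··██┃                              
█·██····█··█┃                              
█····█·····█┃                              
·█····█·····┃                              
━━━━━━━━━━━━┛                              
                                           


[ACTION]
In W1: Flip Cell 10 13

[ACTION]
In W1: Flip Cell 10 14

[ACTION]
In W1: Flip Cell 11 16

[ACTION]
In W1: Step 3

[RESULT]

                                           
                                           
     ┏━━━━━━━━━━━━━━━━━━━━━━━━━━━━━━━━━━━━━
     ┃ FileBrowser                         
     ┠─────────────────────────────────────
     ┃> [-] project/                       
     ┃    worker.h                         
     ┃    [+] models/                      
     ┃    worker.css                       
     ┃                                     
     ┃                                     
     ┃                                     
━━━━━━━━━━━━┓                              
Life        ┃                              
────────────┨                              
            ┃                              
██···█······┃━━━━━━━━━━━━━━━━━━━━━━━━━━━━━━
·█··········┃                              
···········█┃                              
·█········█·┃                              
·██·······█·┃                              
···█········┃                              
━━━━━━━━━━━━┛                              
                                           


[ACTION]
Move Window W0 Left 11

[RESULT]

                                           
                                           
━━━━━━━━━━━━━━━━━━━━━━━━━━━━━━━━━┓         
Browser                          ┃         
─────────────────────────────────┨         
 project/                        ┃         
orker.h                          ┃         
+] models/                       ┃         
orker.css                        ┃         
                                 ┃         
                                 ┃         
                                 ┃         
━━━━━━━━━━━━┓                    ┃         
Life        ┃                    ┃         
────────────┨                    ┃         
            ┃                    ┃         
██···█······┃━━━━━━━━━━━━━━━━━━━━┛         
·█··········┃                              
···········█┃                              
·█········█·┃                              
·██·······█·┃                              
···█········┃                              
━━━━━━━━━━━━┛                              
                                           
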